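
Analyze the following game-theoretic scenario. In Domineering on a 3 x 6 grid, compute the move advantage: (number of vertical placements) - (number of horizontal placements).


Board is 3 x 6 (rows x cols).
Left (vertical) placements: (rows-1) * cols = 2 * 6 = 12
Right (horizontal) placements: rows * (cols-1) = 3 * 5 = 15
Advantage = Left - Right = 12 - 15 = -3

-3


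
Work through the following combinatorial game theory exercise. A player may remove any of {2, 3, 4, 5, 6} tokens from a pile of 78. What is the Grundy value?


The subtraction set is S = {2, 3, 4, 5, 6}.
G(k) = mex{ G(k - s) : s in S, s <= k }. We compute iteratively: G(0) = 0.
G(1) = mex({}) = 0
G(2) = mex({0}) = 1
G(3) = mex({0}) = 1
G(4) = mex({0, 1}) = 2
G(5) = mex({0, 1}) = 2
G(6) = mex({0, 1, 2}) = 3
G(7) = mex({0, 1, 2}) = 3
G(8) = mex({1, 2, 3}) = 0
G(9) = mex({1, 2, 3}) = 0
G(10) = mex({0, 2, 3}) = 1
G(11) = mex({0, 2, 3}) = 1
G(12) = mex({0, 1, 3}) = 2
G(13) = mex({0, 1, 3}) = 2
Observe that G(8)..G(13) = 0, 0, 1, 1, 2, 2 repeats G(0)..G(5) = 0, 0, 1, 1, 2, 2.
For k >= max(S) = 6, G(k) is determined by the previous 6 values G(k-6)..G(k-1); a window of 6 consecutive values has recurred shifted by 8, so by induction G(k + 8) = G(k) for all k >= 0: the sequence is periodic from the start with period 8.
One period: G(0..7) = 0, 0, 1, 1, 2, 2, 3, 3.
78 mod 8 = 6, so G(78) = G(6) = 3.

3


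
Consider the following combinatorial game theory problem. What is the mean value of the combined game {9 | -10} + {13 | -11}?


G1 = {9 | -10}, G2 = {13 | -11}
Each is a switch {a | b} with numbers a > b; its mean value is (a + b)/2, and mean value is additive over game sums: m(G1 + G2) = m(G1) + m(G2).
Mean of G1 = (9 + (-10))/2 = -1/2 = -1/2
Mean of G2 = (13 + (-11))/2 = 2/2 = 1
Mean of G1 + G2 = -1/2 + 1 = 1/2

1/2


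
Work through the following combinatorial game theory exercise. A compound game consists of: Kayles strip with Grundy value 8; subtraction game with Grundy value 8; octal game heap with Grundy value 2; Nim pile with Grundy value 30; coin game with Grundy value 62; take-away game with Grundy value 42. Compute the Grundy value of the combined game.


By the Sprague-Grundy theorem, the Grundy value of a sum of games is the XOR of individual Grundy values.
Kayles strip: Grundy value = 8. Running XOR: 0 XOR 8 = 8
subtraction game: Grundy value = 8. Running XOR: 8 XOR 8 = 0
octal game heap: Grundy value = 2. Running XOR: 0 XOR 2 = 2
Nim pile: Grundy value = 30. Running XOR: 2 XOR 30 = 28
coin game: Grundy value = 62. Running XOR: 28 XOR 62 = 34
take-away game: Grundy value = 42. Running XOR: 34 XOR 42 = 8
The combined Grundy value is 8.

8


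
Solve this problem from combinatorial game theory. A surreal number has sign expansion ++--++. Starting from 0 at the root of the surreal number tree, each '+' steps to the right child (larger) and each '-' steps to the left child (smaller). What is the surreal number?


Sign expansion: ++--++
Rule: track bounds (lo, hi), initially (-inf, +inf). On '+', the current value becomes lo and we move to the simplest number in (value, hi): value + 1 if hi = +inf, otherwise the midpoint (value + hi)/2. On '-', the current value becomes hi and we move to value - 1 if lo = -inf, otherwise the midpoint (lo + value)/2.
Start at 0.
Step 1: sign = +, move right. Bounds: (0, +inf). Value = 1
Step 2: sign = +, move right. Bounds: (1, +inf). Value = 2
Step 3: sign = -, move left. Bounds: (1, 2). Value = 3/2
Step 4: sign = -, move left. Bounds: (1, 3/2). Value = 5/4
Step 5: sign = +, move right. Bounds: (5/4, 3/2). Value = 11/8
Step 6: sign = +, move right. Bounds: (11/8, 3/2). Value = 23/16
The surreal number with sign expansion ++--++ is 23/16.

23/16


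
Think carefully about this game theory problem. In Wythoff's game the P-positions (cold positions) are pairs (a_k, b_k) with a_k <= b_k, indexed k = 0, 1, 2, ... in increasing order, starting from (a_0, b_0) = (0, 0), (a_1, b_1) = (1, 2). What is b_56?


By Wythoff's theorem, a_k = floor(k * phi) and b_k = floor(k * phi^2) = a_k + k, where phi = (1 + sqrt(5))/2 is the golden ratio.
phi = (1 + sqrt(5))/2 = 1.618034
phi^2 = phi + 1 = 2.618034
k = 56
k * phi^2 = 56 * 2.618034 = 146.609903
b_56 = floor(k * phi^2) = 146 (check: a_56 + k = 90 + 56 = 146)

146


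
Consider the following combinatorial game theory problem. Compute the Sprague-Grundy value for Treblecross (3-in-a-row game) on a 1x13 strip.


Treblecross: place X on empty cells; 3-in-a-row wins.
Playing within two cells of an existing X lets the opponent win at once, so sensible play treats the cells i-2..i+2 around each X as dead. The player left with no safe cell loses, so this is a normal-play take-away game on strips of safe cells.
Placing X at cell i (0-indexed) of a strip of k safe cells leaves independent strips of sizes max(0, i-2) and max(0, k-i-3). Hence G(k) = mex{ G(max(0,i-2)) XOR G(max(0,k-i-3)) : 0 <= i < k }, with G(0) = 0.
G(1): splits (0,0):0^0=0 -> mex({0}) = 1
G(2): splits (0,0):0^0=0 -> mex({0}) = 1
G(3): splits (0,0):0^0=0 -> mex({0}) = 1
G(4): splits (0,1):0^1=1 (0,0):0^0=0 -> mex({0, 1}) = 2
G(5): splits (0,2):0^1=1 (0,1):0^1=1 (0,0):0^0=0 -> mex({0, 1}) = 2
G(6) = mex({1}) = 0
G(7) = mex({0, 1, 2}) = 3
G(8) = mex({0, 1, 2}) = 3
G(9) = mex({0, 2}) = 1
G(10) = mex({0, 2, 3}) = 1
G(11) = mex({0, 3}) = 1
G(12) = mex({1, 3}) = 0
G(13) = mex({0, 1, 2, 3}) = 4
Therefore G(13) = 4.

4


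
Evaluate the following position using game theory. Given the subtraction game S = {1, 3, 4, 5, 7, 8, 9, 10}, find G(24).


The subtraction set is S = {1, 3, 4, 5, 7, 8, 9, 10}.
G(k) = mex{ G(k - s) : s in S, s <= k }. We compute iteratively: G(0) = 0.
G(1) = mex({0}) = 1
G(2) = mex({1}) = 0
G(3) = mex({0}) = 1
G(4) = mex({0, 1}) = 2
G(5) = mex({0, 1, 2}) = 3
G(6) = mex({0, 1, 3}) = 2
G(7) = mex({0, 1, 2}) = 3
G(8) = mex({0, 1, 2, 3}) = 4
G(9) = mex({0, 1, 2, 3, 4}) = 5
G(10) = mex({0, 1, 2, 3, 5}) = 4
G(11) = mex({0, 1, 2, 3, 4}) = 5
G(12) = mex({0, 1, 2, 3, 4, 5}) = 6
G(13) = mex({1, 2, 3, 4, 5, 6}) = 0
G(14) = mex({0, 2, 3, 4, 5}) = 1
G(15) = mex({1, 2, 3, 4, 5, 6}) = 0
G(16) = mex({0, 2, 3, 4, 5, 6}) = 1
G(17) = mex({0, 1, 3, 4, 5, 6}) = 2
G(18) = mex({0, 1, 2, 4, 5}) = 3
G(19) = mex({0, 1, 3, 4, 5, 6}) = 2
G(20) = mex({0, 1, 2, 4, 5, 6}) = 3
G(21) = mex({0, 1, 2, 3, 5, 6}) = 4
G(22) = mex({0, 1, 2, 3, 4, 6}) = 5
Observe that G(13)..G(22) = 0, 1, 0, 1, 2, 3, 2, 3, 4, 5 repeats G(0)..G(9) = 0, 1, 0, 1, 2, 3, 2, 3, 4, 5.
For k >= max(S) = 10, G(k) is determined by the previous 10 values G(k-10)..G(k-1); a window of 10 consecutive values has recurred shifted by 13, so by induction G(k + 13) = G(k) for all k >= 0: the sequence is periodic from the start with period 13.
One period: G(0..12) = 0, 1, 0, 1, 2, 3, 2, 3, 4, 5, 4, 5, 6.
24 mod 13 = 11, so G(24) = G(11) = 5.

5


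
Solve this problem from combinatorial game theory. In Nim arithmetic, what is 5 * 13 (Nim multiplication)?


Nim multiplication is bilinear over XOR: (u XOR v) * w = (u*w) XOR (v*w).
So we split each operand into its bit components and XOR the pairwise Nim products.
5 = 1 + 4 (as XOR of powers of 2).
13 = 1 + 4 + 8 (as XOR of powers of 2).
Using the standard Nim-product table on single bits:
  2*2 = 3,   2*4 = 8,   2*8 = 12,
  4*4 = 6,   4*8 = 11,  8*8 = 13,
and  1*x = x (identity), k*l = l*k (commutative).
Pairwise Nim products:
  1 * 1 = 1
  1 * 4 = 4
  1 * 8 = 8
  4 * 1 = 4
  4 * 4 = 6
  4 * 8 = 11
XOR them: 1 XOR 4 XOR 8 XOR 4 XOR 6 XOR 11 = 4.
Result: 5 * 13 = 4 (in Nim).

4


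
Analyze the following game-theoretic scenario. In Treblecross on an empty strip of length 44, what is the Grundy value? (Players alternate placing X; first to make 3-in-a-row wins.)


Treblecross: place X on empty cells; 3-in-a-row wins.
Playing within two cells of an existing X lets the opponent win at once, so sensible play treats the cells i-2..i+2 around each X as dead. The player left with no safe cell loses, so this is a normal-play take-away game on strips of safe cells.
Placing X at cell i (0-indexed) of a strip of k safe cells leaves independent strips of sizes max(0, i-2) and max(0, k-i-3). Hence G(k) = mex{ G(max(0,i-2)) XOR G(max(0,k-i-3)) : 0 <= i < k }, with G(0) = 0.
G(1): splits (0,0):0^0=0 -> mex({0}) = 1
G(2): splits (0,0):0^0=0 -> mex({0}) = 1
G(3): splits (0,0):0^0=0 -> mex({0}) = 1
G(4): splits (0,1):0^1=1 (0,0):0^0=0 -> mex({0, 1}) = 2
G(5): splits (0,2):0^1=1 (0,1):0^1=1 (0,0):0^0=0 -> mex({0, 1}) = 2
G(6) = mex({1}) = 0
G(7) = mex({0, 1, 2}) = 3
G(8) = mex({0, 1, 2}) = 3
G(9) = mex({0, 2}) = 1
G(10) = mex({0, 2, 3}) = 1
G(11) = mex({0, 3}) = 1
G(12) = mex({1, 3}) = 0
G(13) = mex({0, 1, 2, 3}) = 4
G(14) = mex({0, 1, 2}) = 3
G(15) = mex({0, 1, 2}) = 3
G(16) = mex({0, 1, 2, 4}) = 3
G(17) = mex({0, 1, 3, 4}) = 2
G(18) = mex({0, 1, 3, 4}) = 2
G(19) = mex({0, 1, 3, 5}) = 2
G(20) = mex({0, 1, 2, 3, 5}) = 4
G(21) = mex({0, 1, 2, 3, 5}) = 4
G(22) = mex({1, 2, 6}) = 0
G(23) = mex({0, 1, 2, 3, 4, 6}) = 5
G(24) = mex({0, 1, 2, 3, 4}) = 5
G(25) = mex({0, 1, 3, 4, 7}) = 2
G(26) = mex({0, 1, 3, 4, 5, 7}) = 2
G(27) = mex({0, 1, 3, 5}) = 2
G(28) = mex({0, 1, 2, 5}) = 3
G(29) = mex({0, 1, 2, 4, 5, 6}) = 3
G(30) = mex({1, 2, 4, 6}) = 0
G(31) = mex({0, 1, 2, 3, 4, 6}) = 5
G(32) = mex({1, 2, 3, 4, 7}) = 0
G(33) = mex({0, 3, 7}) = 1
G(34) = mex({0, 2, 3, 5, 7}) = 1
G(35) = mex({0, 2, 3, 5, 6}) = 1
G(36) = mex({0, 1, 2, 5, 6}) = 3
G(37) = mex({0, 1, 2, 4, 5, 6}) = 3
G(38) = mex({0, 1, 2, 4}) = 3
G(39) = mex({0, 1, 2, 3, 4, 7}) = 5
G(40) = mex({0, 1, 2, 3, 4, 5, 7}) = 6
G(41) = mex({0, 1, 2, 3, 5, 7}) = 4
G(42) = mex({0, 1, 2, 3, 5, 6, 7}) = 4
G(43) = mex({0, 2, 3, 5, 6}) = 1
G(44) = mex({1, 2, 3, 4, 5, 6}) = 0
Therefore G(44) = 0.

0


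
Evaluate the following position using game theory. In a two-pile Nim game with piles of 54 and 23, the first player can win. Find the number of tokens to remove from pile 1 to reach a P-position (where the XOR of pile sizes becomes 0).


Piles: 54 and 23
Current XOR: 54 XOR 23 = 33 (non-zero, so this is an N-position).
To make the XOR zero, we need to find a move that balances the piles.
For pile 1 (size 54): target = 54 XOR 33 = 23
We reduce pile 1 from 54 to 23.
Tokens removed: 54 - 23 = 31
Verification: 23 XOR 23 = 0

31


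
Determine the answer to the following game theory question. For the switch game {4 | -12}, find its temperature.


The game is {4 | -12}, a switch {a | b} with numbers a > b.
Cooling {a | b} by t gives {a - t | b + t}, which stops being hot when a - t = b + t, i.e. at t = (a - b)/2. So the temperature of a switch is (a - b)/2.
Temperature = (Left option - Right option) / 2
= (4 - (-12)) / 2
= 16 / 2
= 8

8


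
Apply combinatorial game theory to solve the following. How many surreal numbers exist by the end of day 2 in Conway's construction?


Day 0: {|} = 0 is born. Count = 1.
Day n: the number of surreal numbers born by day n is 2^(n+1) - 1.
By day 0: 2^1 - 1 = 1
By day 1: 2^2 - 1 = 3
By day 2: 2^3 - 1 = 7
By day 2: 7 surreal numbers.

7


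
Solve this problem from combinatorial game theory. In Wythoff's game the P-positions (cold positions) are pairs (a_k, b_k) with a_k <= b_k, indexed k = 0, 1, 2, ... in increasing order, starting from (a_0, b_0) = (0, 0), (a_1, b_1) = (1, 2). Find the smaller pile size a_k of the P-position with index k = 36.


By Wythoff's theorem, a_k = floor(k * phi) and b_k = floor(k * phi^2) = a_k + k, where phi = (1 + sqrt(5))/2 is the golden ratio.
phi = (1 + sqrt(5))/2 = 1.618034
k = 36
k * phi = 36 * 1.618034 = 58.249224
a_36 = floor(k * phi) = 58

58


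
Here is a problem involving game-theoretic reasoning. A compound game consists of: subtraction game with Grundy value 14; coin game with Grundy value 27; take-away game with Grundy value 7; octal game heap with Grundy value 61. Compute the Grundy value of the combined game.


By the Sprague-Grundy theorem, the Grundy value of a sum of games is the XOR of individual Grundy values.
subtraction game: Grundy value = 14. Running XOR: 0 XOR 14 = 14
coin game: Grundy value = 27. Running XOR: 14 XOR 27 = 21
take-away game: Grundy value = 7. Running XOR: 21 XOR 7 = 18
octal game heap: Grundy value = 61. Running XOR: 18 XOR 61 = 47
The combined Grundy value is 47.

47


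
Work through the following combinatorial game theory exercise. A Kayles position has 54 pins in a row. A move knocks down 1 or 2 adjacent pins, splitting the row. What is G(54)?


Kayles: a move removes 1 or 2 adjacent pins from a contiguous row.
Removing pins from a row of k leaves two independent rows (a, b) with a + b = k - 1 (one pin) or a + b = k - 2 (two pins); an end removal gives a = 0.
By Sprague-Grundy, G(k) = mex{ G(a) XOR G(b) } over all these splits. G(0) = 0.
G(1): splits (0,0):0^0=0 -> mex({0}) = 1
G(2): splits (0,1):0^1=1 (0,0):0^0=0 -> mex({0, 1}) = 2
G(3): splits (0,2):0^2=2 (1,1):1^1=0 (0,1):0^1=1 -> mex({0, 1, 2}) = 3
G(4): splits (0,3):0^3=3 (1,2):1^2=3 (0,2):0^2=2 (1,1):1^1=0 -> mex({0, 2, 3}) = 1
G(5): splits (0,4):0^1=1 (1,3):1^3=2 (2,2):2^2=0 (0,3):0^3=3 (1,2):1^2=3 -> mex({0, 1, 2, 3}) = 4
G(6) = mex({0, 1, 2, 4}) = 3
G(7) = mex({0, 1, 3, 4, 5}) = 2
G(8) = mex({0, 2, 3, 5, 6}) = 1
G(9) = mex({0, 1, 2, 3, 6, 7}) = 4
G(10) = mex({0, 1, 3, 4, 5, 7}) = 2
G(11) = mex({0, 1, 2, 3, 4, 5}) = 6
G(12) = mex({0, 1, 2, 3, 5, 6, 7}) = 4
G(13) = mex({0, 2, 3, 4, 6, 7}) = 1
G(14) = mex({0, 1, 4, 5, 6, 7}) = 2
G(15) = mex({0, 1, 2, 3, 4, 5, 6}) = 7
G(16) = mex({0, 2, 3, 5, 6, 7}) = 1
G(17) = mex({0, 1, 2, 3, 5, 6, 7}) = 4
G(18) = mex({0, 1, 2, 4, 5, 6}) = 3
G(19) = mex({0, 1, 3, 4, 5, 7}) = 2
G(20) = mex({0, 2, 3, 4, 5, 6, 7}) = 1
G(21) = mex({0, 1, 2, 3, 5, 6, 7}) = 4
G(22) = mex({0, 1, 2, 3, 4, 5, 7}) = 6
G(23) = mex({0, 1, 2, 3, 4, 5, 6}) = 7
G(24) = mex({0, 1, 2, 3, 5, 6, 7}) = 4
G(25) = mex({0, 2, 3, 4, 6, 7}) = 1
G(26) = mex({0, 1, 3, 4, 5, 6, 7}) = 2
G(27) = mex({0, 1, 2, 3, 4, 5, 6, 7}) = 8
G(28) = mex({0, 1, 2, 3, 4, 6, 7, 8}) = 5
G(29) = mex({0, 1, 2, 3, 5, 6, 7, 8, 9}) = 4
G(30) = mex({0, 1, 2, 3, 4, 5, 6, 9, 10}) = 7
G(31) = mex({0, 1, 3, 4, 5, 7, 10, 11}) = 2
G(32) = mex({0, 2, 3, 4, 5, 6, 7, 9, 11}) = 1
G(33) = mex({0, 1, 2, 3, 4, 5, 6, 7, 9, 12}) = 8
G(34) = mex({0, 1, 2, 3, 4, 5, 7, 8, 11, 12}) = 6
G(35) = mex({0, 1, 2, 3, 4, 5, 6, 8, 9, 10, 11}) = 7
G(36) = mex({0, 1, 2, 3, 5, 6, 7, 9, 10}) = 4
G(37) = mex({0, 2, 3, 4, 6, 7, 9, 10, 11, 12}) = 1
G(38) = mex({0, 1, 3, 4, 5, 6, 7, 9, 10, 11, 12}) = 2
G(39) = mex({0, 1, 2, 4, 5, 6, 7, 9, 10, 12, 14}) = 3
G(40) = mex({0, 2, 3, 4, 6, 7, 11, 12, 14}) = 1
G(41) = mex({0, 1, 2, 3, 5, 6, 7, 9, 10, 11, 12}) = 4
G(42) = mex({0, 1, 2, 3, 4, 5, 6, 9, 10}) = 7
G(43) = mex({0, 1, 3, 4, 5, 7, 9, 10, 12, 15}) = 2
G(44) = mex({0, 2, 3, 4, 5, 6, 7, 9, 10, 12, 15}) = 1
G(45) = mex({0, 1, 2, 3, 4, 5, 6, 7, 9, 10, 12, 14}) = 8
G(46) = mex({0, 1, 3, 4, 5, 7, 8, 11, 12, 14}) = 2
G(47) = mex({0, 1, 2, 3, 4, 5, 6, 8, 9, 10, 11, 12}) = 7
G(48) = mex({0, 1, 2, 3, 5, 6, 7, 9, 10}) = 4
G(49) = mex({0, 2, 3, 4, 6, 7, 9, 10, 11, 12, 15}) = 1
G(50) = mex({0, 1, 4, 5, 6, 7, 9, 11, 12, 14, 15}) = 2
G(51) = mex({0, 1, 2, 3, 4, 5, 6, 7, 9, 12, 14, 15}) = 8
G(52) = mex({0, 2, 3, 4, 5, 6, 7, 8, 11, 12, 15}) = 1
G(53) = mex({0, 1, 2, 3, 5, 6, 7, 8, 9, 10, 11, 12}) = 4
G(54) = mex({0, 1, 2, 3, 4, 5, 6, 9, 10}) = 7
Therefore G(54) = 7.

7


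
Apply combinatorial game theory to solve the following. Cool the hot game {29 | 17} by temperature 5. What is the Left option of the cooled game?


Original game: {29 | 17} (a switch {a | b} with a > b).
Cooling by t (for t below the temperature (a - b)/2 = 6) taxes each move by t: {a | b} cooled by t is {a - t | b + t}.
Cooling amount: t = 5
Cooled Left option: 29 - 5 = 24
Cooled Right option: 17 + 5 = 22
Cooled game: {24 | 22}
Left option = 24

24


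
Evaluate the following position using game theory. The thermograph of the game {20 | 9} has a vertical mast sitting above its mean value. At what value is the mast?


Game = {20 | 9}, a switch {a | b} with numbers a > b.
Its thermograph has left wall a - t and right wall b + t, which meet at t = (a - b)/2, where both equal (a + b)/2. So the mast (mean value) is at (a + b)/2.
Mean = (20 + (9))/2 = 29/2 = 29/2

29/2


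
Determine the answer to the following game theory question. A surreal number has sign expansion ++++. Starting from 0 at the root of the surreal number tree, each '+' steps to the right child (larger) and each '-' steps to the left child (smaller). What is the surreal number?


Sign expansion: ++++
Rule: track bounds (lo, hi), initially (-inf, +inf). On '+', the current value becomes lo and we move to the simplest number in (value, hi): value + 1 if hi = +inf, otherwise the midpoint (value + hi)/2. On '-', the current value becomes hi and we move to value - 1 if lo = -inf, otherwise the midpoint (lo + value)/2.
Start at 0.
Step 1: sign = +, move right. Bounds: (0, +inf). Value = 1
Step 2: sign = +, move right. Bounds: (1, +inf). Value = 2
Step 3: sign = +, move right. Bounds: (2, +inf). Value = 3
Step 4: sign = +, move right. Bounds: (3, +inf). Value = 4
The surreal number with sign expansion ++++ is 4.

4


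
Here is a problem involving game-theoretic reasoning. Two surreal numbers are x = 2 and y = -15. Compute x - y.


x = 2, y = -15
x - y = 2 - -15 = 17

17


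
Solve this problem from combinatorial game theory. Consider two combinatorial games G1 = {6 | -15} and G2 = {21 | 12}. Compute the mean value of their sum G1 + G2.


G1 = {6 | -15}, G2 = {21 | 12}
Each is a switch {a | b} with numbers a > b; its mean value is (a + b)/2, and mean value is additive over game sums: m(G1 + G2) = m(G1) + m(G2).
Mean of G1 = (6 + (-15))/2 = -9/2 = -9/2
Mean of G2 = (21 + (12))/2 = 33/2 = 33/2
Mean of G1 + G2 = -9/2 + 33/2 = 12

12


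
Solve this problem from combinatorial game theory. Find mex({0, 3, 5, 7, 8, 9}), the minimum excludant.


Set = {0, 3, 5, 7, 8, 9}
0 is in the set.
1 is NOT in the set. This is the mex.
mex = 1

1


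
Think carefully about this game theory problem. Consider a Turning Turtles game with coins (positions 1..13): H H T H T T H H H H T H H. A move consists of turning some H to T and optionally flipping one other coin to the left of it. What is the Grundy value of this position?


Coins: H H T H T T H H H H T H H
Key fact: a single head at position k behaves exactly like a Nim heap of size k (turning it to T and optionally flipping a coin at j < k corresponds to moving the heap from k to j, or to 0), and heads combine as a disjunctive sum (two heads at the same place would cancel, matching j XOR j = 0). So the Nim-value is the XOR of the 1-indexed positions of the heads.
Face-up positions (1-indexed): [1, 2, 4, 7, 8, 9, 10, 12, 13]
XOR 0 with 1: 0 XOR 1 = 1
XOR 1 with 2: 1 XOR 2 = 3
XOR 3 with 4: 3 XOR 4 = 7
XOR 7 with 7: 7 XOR 7 = 0
XOR 0 with 8: 0 XOR 8 = 8
XOR 8 with 9: 8 XOR 9 = 1
XOR 1 with 10: 1 XOR 10 = 11
XOR 11 with 12: 11 XOR 12 = 7
XOR 7 with 13: 7 XOR 13 = 10
Nim-value = 10

10


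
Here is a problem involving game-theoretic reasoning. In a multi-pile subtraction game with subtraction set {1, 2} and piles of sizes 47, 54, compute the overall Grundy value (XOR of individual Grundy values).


Subtraction set: {1, 2}
For this subtraction set, G(n) = n mod 3 (period = max + 1 = 3).
Pile 1 (size 47): G(47) = 47 mod 3 = 2
Pile 2 (size 54): G(54) = 54 mod 3 = 0
Total Grundy value = XOR of all: 2 XOR 0 = 2

2


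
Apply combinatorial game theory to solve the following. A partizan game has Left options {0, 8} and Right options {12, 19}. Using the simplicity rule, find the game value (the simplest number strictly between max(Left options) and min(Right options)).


Left options: {0, 8}, max = 8
Right options: {12, 19}, min = 12
All options are numbers and max(Left) < min(Right), so by the simplicity theorem the value is the simplest (earliest-born) number strictly between 8 and 12.
Integers 9 through 11 all lie strictly between 8 and 12.
Among integers, the simplest (lowest birthday = smallest |n|; 0 is born on day 0, +-n on day n) is 9.
No non-integer in the interval can be simpler: if x is a non-integer in the interval, then floor(x) or ceil(x) also lies in the interval (the interval contains an integer), and both are proper prefixes of x's sign expansion, i.e. born earlier. So the game value is 9.
Game value = 9

9


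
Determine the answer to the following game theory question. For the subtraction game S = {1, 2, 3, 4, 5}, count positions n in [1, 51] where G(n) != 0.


Subtraction set S = {1, 2, 3, 4, 5}, so G(n) = n mod 6.
G(n) = 0 when n is a multiple of 6.
Multiples of 6 in [1, 51]: 8
N-positions (nonzero Grundy) = 51 - 8 = 43

43


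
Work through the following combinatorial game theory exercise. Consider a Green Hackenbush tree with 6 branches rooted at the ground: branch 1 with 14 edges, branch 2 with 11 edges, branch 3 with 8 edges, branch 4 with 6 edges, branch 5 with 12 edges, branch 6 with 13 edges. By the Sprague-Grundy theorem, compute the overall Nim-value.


The tree has 6 branches from the ground vertex.
In Green Hackenbush, the Nim-value of a simple path of length k is k.
Branch 1: length 14, Nim-value = 14
Branch 2: length 11, Nim-value = 11
Branch 3: length 8, Nim-value = 8
Branch 4: length 6, Nim-value = 6
Branch 5: length 12, Nim-value = 12
Branch 6: length 13, Nim-value = 13
Total Nim-value = XOR of all branch values:
0 XOR 14 = 14
14 XOR 11 = 5
5 XOR 8 = 13
13 XOR 6 = 11
11 XOR 12 = 7
7 XOR 13 = 10
Nim-value of the tree = 10

10


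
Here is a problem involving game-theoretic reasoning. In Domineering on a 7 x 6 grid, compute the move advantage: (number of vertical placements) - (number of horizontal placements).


Board is 7 x 6 (rows x cols).
Left (vertical) placements: (rows-1) * cols = 6 * 6 = 36
Right (horizontal) placements: rows * (cols-1) = 7 * 5 = 35
Advantage = Left - Right = 36 - 35 = 1

1


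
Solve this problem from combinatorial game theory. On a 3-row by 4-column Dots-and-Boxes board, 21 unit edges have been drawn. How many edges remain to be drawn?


Grid: 3 x 4 boxes, i.e. 4 rows and 5 columns of dots.
Horizontal edges: (rows + 1) * cols = 4 * 4 = 16
Vertical edges: rows * (cols + 1) = 3 * 5 = 15
Total edges: 16 + 15 = 31
Edges drawn: 21
Remaining: 31 - 21 = 10

10


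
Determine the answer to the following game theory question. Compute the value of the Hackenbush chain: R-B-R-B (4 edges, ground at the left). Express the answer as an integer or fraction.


Edges (from ground): R-B-R-B
By Berlekamp's sign-expansion rule, a Blue-Red Hackenbush stalk has the value of the surreal number whose sign sequence is the edge sequence with B -> + and R -> -.
Sign sequence: -+-+
Trace the sign expansion in the surreal number tree, starting from 0:
Edge 1: R (sign -) -> bounds (-inf, 0), value = -1
Edge 2: B (sign +) -> bounds (-1, 0), value = -1/2
Edge 3: R (sign -) -> bounds (-1, -1/2), value = -3/4
Edge 4: B (sign +) -> bounds (-3/4, -1/2), value = -5/8
Game value = -5/8

-5/8


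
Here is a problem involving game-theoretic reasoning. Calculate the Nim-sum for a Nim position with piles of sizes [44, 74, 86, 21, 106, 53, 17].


We need the XOR (exclusive or) of all pile sizes.
After XOR-ing pile 1 (size 44): 0 XOR 44 = 44
After XOR-ing pile 2 (size 74): 44 XOR 74 = 102
After XOR-ing pile 3 (size 86): 102 XOR 86 = 48
After XOR-ing pile 4 (size 21): 48 XOR 21 = 37
After XOR-ing pile 5 (size 106): 37 XOR 106 = 79
After XOR-ing pile 6 (size 53): 79 XOR 53 = 122
After XOR-ing pile 7 (size 17): 122 XOR 17 = 107
The Nim-value of this position is 107.

107


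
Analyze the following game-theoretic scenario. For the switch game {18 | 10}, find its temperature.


The game is {18 | 10}, a switch {a | b} with numbers a > b.
Cooling {a | b} by t gives {a - t | b + t}, which stops being hot when a - t = b + t, i.e. at t = (a - b)/2. So the temperature of a switch is (a - b)/2.
Temperature = (Left option - Right option) / 2
= (18 - (10)) / 2
= 8 / 2
= 4

4


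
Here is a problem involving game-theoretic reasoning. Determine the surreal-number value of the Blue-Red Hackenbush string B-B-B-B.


Edges (from ground): B-B-B-B
By Berlekamp's sign-expansion rule, a Blue-Red Hackenbush stalk has the value of the surreal number whose sign sequence is the edge sequence with B -> + and R -> -.
Sign sequence: ++++
Trace the sign expansion in the surreal number tree, starting from 0:
Edge 1: B (sign +) -> bounds (0, +inf), value = 1
Edge 2: B (sign +) -> bounds (1, +inf), value = 2
Edge 3: B (sign +) -> bounds (2, +inf), value = 3
Edge 4: B (sign +) -> bounds (3, +inf), value = 4
Game value = 4

4


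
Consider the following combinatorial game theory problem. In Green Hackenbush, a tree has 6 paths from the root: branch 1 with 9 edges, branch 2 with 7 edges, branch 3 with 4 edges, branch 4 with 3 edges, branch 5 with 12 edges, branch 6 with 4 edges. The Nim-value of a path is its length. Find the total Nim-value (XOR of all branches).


The tree has 6 branches from the ground vertex.
In Green Hackenbush, the Nim-value of a simple path of length k is k.
Branch 1: length 9, Nim-value = 9
Branch 2: length 7, Nim-value = 7
Branch 3: length 4, Nim-value = 4
Branch 4: length 3, Nim-value = 3
Branch 5: length 12, Nim-value = 12
Branch 6: length 4, Nim-value = 4
Total Nim-value = XOR of all branch values:
0 XOR 9 = 9
9 XOR 7 = 14
14 XOR 4 = 10
10 XOR 3 = 9
9 XOR 12 = 5
5 XOR 4 = 1
Nim-value of the tree = 1

1


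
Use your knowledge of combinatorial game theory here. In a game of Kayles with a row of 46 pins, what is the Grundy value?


Kayles: a move removes 1 or 2 adjacent pins from a contiguous row.
Removing pins from a row of k leaves two independent rows (a, b) with a + b = k - 1 (one pin) or a + b = k - 2 (two pins); an end removal gives a = 0.
By Sprague-Grundy, G(k) = mex{ G(a) XOR G(b) } over all these splits. G(0) = 0.
G(1): splits (0,0):0^0=0 -> mex({0}) = 1
G(2): splits (0,1):0^1=1 (0,0):0^0=0 -> mex({0, 1}) = 2
G(3): splits (0,2):0^2=2 (1,1):1^1=0 (0,1):0^1=1 -> mex({0, 1, 2}) = 3
G(4): splits (0,3):0^3=3 (1,2):1^2=3 (0,2):0^2=2 (1,1):1^1=0 -> mex({0, 2, 3}) = 1
G(5): splits (0,4):0^1=1 (1,3):1^3=2 (2,2):2^2=0 (0,3):0^3=3 (1,2):1^2=3 -> mex({0, 1, 2, 3}) = 4
G(6) = mex({0, 1, 2, 4}) = 3
G(7) = mex({0, 1, 3, 4, 5}) = 2
G(8) = mex({0, 2, 3, 5, 6}) = 1
G(9) = mex({0, 1, 2, 3, 6, 7}) = 4
G(10) = mex({0, 1, 3, 4, 5, 7}) = 2
G(11) = mex({0, 1, 2, 3, 4, 5}) = 6
G(12) = mex({0, 1, 2, 3, 5, 6, 7}) = 4
G(13) = mex({0, 2, 3, 4, 6, 7}) = 1
G(14) = mex({0, 1, 4, 5, 6, 7}) = 2
G(15) = mex({0, 1, 2, 3, 4, 5, 6}) = 7
G(16) = mex({0, 2, 3, 5, 6, 7}) = 1
G(17) = mex({0, 1, 2, 3, 5, 6, 7}) = 4
G(18) = mex({0, 1, 2, 4, 5, 6}) = 3
G(19) = mex({0, 1, 3, 4, 5, 7}) = 2
G(20) = mex({0, 2, 3, 4, 5, 6, 7}) = 1
G(21) = mex({0, 1, 2, 3, 5, 6, 7}) = 4
G(22) = mex({0, 1, 2, 3, 4, 5, 7}) = 6
G(23) = mex({0, 1, 2, 3, 4, 5, 6}) = 7
G(24) = mex({0, 1, 2, 3, 5, 6, 7}) = 4
G(25) = mex({0, 2, 3, 4, 6, 7}) = 1
G(26) = mex({0, 1, 3, 4, 5, 6, 7}) = 2
G(27) = mex({0, 1, 2, 3, 4, 5, 6, 7}) = 8
G(28) = mex({0, 1, 2, 3, 4, 6, 7, 8}) = 5
G(29) = mex({0, 1, 2, 3, 5, 6, 7, 8, 9}) = 4
G(30) = mex({0, 1, 2, 3, 4, 5, 6, 9, 10}) = 7
G(31) = mex({0, 1, 3, 4, 5, 7, 10, 11}) = 2
G(32) = mex({0, 2, 3, 4, 5, 6, 7, 9, 11}) = 1
G(33) = mex({0, 1, 2, 3, 4, 5, 6, 7, 9, 12}) = 8
G(34) = mex({0, 1, 2, 3, 4, 5, 7, 8, 11, 12}) = 6
G(35) = mex({0, 1, 2, 3, 4, 5, 6, 8, 9, 10, 11}) = 7
G(36) = mex({0, 1, 2, 3, 5, 6, 7, 9, 10}) = 4
G(37) = mex({0, 2, 3, 4, 6, 7, 9, 10, 11, 12}) = 1
G(38) = mex({0, 1, 3, 4, 5, 6, 7, 9, 10, 11, 12}) = 2
G(39) = mex({0, 1, 2, 4, 5, 6, 7, 9, 10, 12, 14}) = 3
G(40) = mex({0, 2, 3, 4, 6, 7, 11, 12, 14}) = 1
G(41) = mex({0, 1, 2, 3, 5, 6, 7, 9, 10, 11, 12}) = 4
G(42) = mex({0, 1, 2, 3, 4, 5, 6, 9, 10}) = 7
G(43) = mex({0, 1, 3, 4, 5, 7, 9, 10, 12, 15}) = 2
G(44) = mex({0, 2, 3, 4, 5, 6, 7, 9, 10, 12, 15}) = 1
G(45) = mex({0, 1, 2, 3, 4, 5, 6, 7, 9, 10, 12, 14}) = 8
G(46) = mex({0, 1, 3, 4, 5, 7, 8, 11, 12, 14}) = 2
Therefore G(46) = 2.

2


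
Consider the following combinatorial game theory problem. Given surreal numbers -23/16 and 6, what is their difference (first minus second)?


x = -23/16, y = 6
Converting to common denominator: 16
x = -23/16, y = 96/16
x - y = -23/16 - 6 = -119/16

-119/16


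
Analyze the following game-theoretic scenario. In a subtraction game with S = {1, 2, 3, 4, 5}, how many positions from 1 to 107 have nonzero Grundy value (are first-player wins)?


Subtraction set S = {1, 2, 3, 4, 5}, so G(n) = n mod 6.
G(n) = 0 when n is a multiple of 6.
Multiples of 6 in [1, 107]: 17
N-positions (nonzero Grundy) = 107 - 17 = 90

90


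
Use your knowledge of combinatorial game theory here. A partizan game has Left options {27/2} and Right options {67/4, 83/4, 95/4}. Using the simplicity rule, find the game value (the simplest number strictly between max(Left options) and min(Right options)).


Left options: {27/2}, max = 27/2
Right options: {67/4, 83/4, 95/4}, min = 67/4
All options are numbers and max(Left) < min(Right), so by the simplicity theorem the value is the simplest (earliest-born) number strictly between 27/2 and 67/4.
Integers 14 through 16 all lie strictly between 27/2 and 67/4.
Among integers, the simplest (lowest birthday = smallest |n|; 0 is born on day 0, +-n on day n) is 14.
No non-integer in the interval can be simpler: if x is a non-integer in the interval, then floor(x) or ceil(x) also lies in the interval (the interval contains an integer), and both are proper prefixes of x's sign expansion, i.e. born earlier. So the game value is 14.
Game value = 14

14


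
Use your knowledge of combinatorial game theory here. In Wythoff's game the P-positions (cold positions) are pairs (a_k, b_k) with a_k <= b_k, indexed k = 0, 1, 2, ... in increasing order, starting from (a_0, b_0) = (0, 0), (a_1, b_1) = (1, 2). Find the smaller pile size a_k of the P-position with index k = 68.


By Wythoff's theorem, a_k = floor(k * phi) and b_k = floor(k * phi^2) = a_k + k, where phi = (1 + sqrt(5))/2 is the golden ratio.
phi = (1 + sqrt(5))/2 = 1.618034
k = 68
k * phi = 68 * 1.618034 = 110.026311
a_68 = floor(k * phi) = 110

110


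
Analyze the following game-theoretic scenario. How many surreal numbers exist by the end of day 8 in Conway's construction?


Day 0: {|} = 0 is born. Count = 1.
Day n: the number of surreal numbers born by day n is 2^(n+1) - 1.
By day 0: 2^1 - 1 = 1
By day 1: 2^2 - 1 = 3
By day 2: 2^3 - 1 = 7
By day 3: 2^4 - 1 = 15
By day 4: 2^5 - 1 = 31
By day 5: 2^6 - 1 = 63
By day 6: 2^7 - 1 = 127
By day 7: 2^8 - 1 = 255
By day 8: 2^9 - 1 = 511
By day 8: 511 surreal numbers.

511


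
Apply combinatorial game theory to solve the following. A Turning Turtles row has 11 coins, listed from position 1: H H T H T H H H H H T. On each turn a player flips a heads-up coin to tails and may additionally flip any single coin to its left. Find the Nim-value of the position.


Coins: H H T H T H H H H H T
Key fact: a single head at position k behaves exactly like a Nim heap of size k (turning it to T and optionally flipping a coin at j < k corresponds to moving the heap from k to j, or to 0), and heads combine as a disjunctive sum (two heads at the same place would cancel, matching j XOR j = 0). So the Nim-value is the XOR of the 1-indexed positions of the heads.
Face-up positions (1-indexed): [1, 2, 4, 6, 7, 8, 9, 10]
XOR 0 with 1: 0 XOR 1 = 1
XOR 1 with 2: 1 XOR 2 = 3
XOR 3 with 4: 3 XOR 4 = 7
XOR 7 with 6: 7 XOR 6 = 1
XOR 1 with 7: 1 XOR 7 = 6
XOR 6 with 8: 6 XOR 8 = 14
XOR 14 with 9: 14 XOR 9 = 7
XOR 7 with 10: 7 XOR 10 = 13
Nim-value = 13

13


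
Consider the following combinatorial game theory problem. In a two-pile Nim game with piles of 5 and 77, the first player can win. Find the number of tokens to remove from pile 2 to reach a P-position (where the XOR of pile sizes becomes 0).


Piles: 5 and 77
Current XOR: 5 XOR 77 = 72 (non-zero, so this is an N-position).
To make the XOR zero, we need to find a move that balances the piles.
For pile 2 (size 77): target = 77 XOR 72 = 5
We reduce pile 2 from 77 to 5.
Tokens removed: 77 - 5 = 72
Verification: 5 XOR 5 = 0

72


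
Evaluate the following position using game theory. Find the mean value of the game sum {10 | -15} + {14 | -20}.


G1 = {10 | -15}, G2 = {14 | -20}
Each is a switch {a | b} with numbers a > b; its mean value is (a + b)/2, and mean value is additive over game sums: m(G1 + G2) = m(G1) + m(G2).
Mean of G1 = (10 + (-15))/2 = -5/2 = -5/2
Mean of G2 = (14 + (-20))/2 = -6/2 = -3
Mean of G1 + G2 = -5/2 + -3 = -11/2

-11/2


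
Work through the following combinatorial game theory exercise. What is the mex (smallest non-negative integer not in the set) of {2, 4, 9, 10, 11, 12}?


Set = {2, 4, 9, 10, 11, 12}
0 is NOT in the set. This is the mex.
mex = 0

0


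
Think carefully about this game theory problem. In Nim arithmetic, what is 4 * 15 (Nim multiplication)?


Nim multiplication is bilinear over XOR: (u XOR v) * w = (u*w) XOR (v*w).
So we split each operand into its bit components and XOR the pairwise Nim products.
4 = 4 (as XOR of powers of 2).
15 = 1 + 2 + 4 + 8 (as XOR of powers of 2).
Using the standard Nim-product table on single bits:
  2*2 = 3,   2*4 = 8,   2*8 = 12,
  4*4 = 6,   4*8 = 11,  8*8 = 13,
and  1*x = x (identity), k*l = l*k (commutative).
Pairwise Nim products:
  4 * 1 = 4
  4 * 2 = 8
  4 * 4 = 6
  4 * 8 = 11
XOR them: 4 XOR 8 XOR 6 XOR 11 = 1.
Result: 4 * 15 = 1 (in Nim).

1


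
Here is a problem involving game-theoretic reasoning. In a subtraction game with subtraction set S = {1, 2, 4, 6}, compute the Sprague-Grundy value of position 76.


The subtraction set is S = {1, 2, 4, 6}.
G(k) = mex{ G(k - s) : s in S, s <= k }. We compute iteratively: G(0) = 0.
G(1) = mex({0}) = 1
G(2) = mex({0, 1}) = 2
G(3) = mex({1, 2}) = 0
G(4) = mex({0, 2}) = 1
G(5) = mex({0, 1}) = 2
G(6) = mex({0, 1, 2}) = 3
G(7) = mex({0, 1, 2, 3}) = 4
G(8) = mex({1, 2, 3, 4}) = 0
G(9) = mex({0, 2, 4}) = 1
G(10) = mex({0, 1, 3}) = 2
G(11) = mex({1, 2, 4}) = 0
G(12) = mex({0, 2, 3}) = 1
G(13) = mex({0, 1, 4}) = 2
Observe that G(8)..G(13) = 0, 1, 2, 0, 1, 2 repeats G(0)..G(5) = 0, 1, 2, 0, 1, 2.
For k >= max(S) = 6, G(k) is determined by the previous 6 values G(k-6)..G(k-1); a window of 6 consecutive values has recurred shifted by 8, so by induction G(k + 8) = G(k) for all k >= 0: the sequence is periodic from the start with period 8.
One period: G(0..7) = 0, 1, 2, 0, 1, 2, 3, 4.
76 mod 8 = 4, so G(76) = G(4) = 1.

1


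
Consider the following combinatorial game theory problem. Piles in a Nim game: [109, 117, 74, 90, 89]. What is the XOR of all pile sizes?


We need the XOR (exclusive or) of all pile sizes.
After XOR-ing pile 1 (size 109): 0 XOR 109 = 109
After XOR-ing pile 2 (size 117): 109 XOR 117 = 24
After XOR-ing pile 3 (size 74): 24 XOR 74 = 82
After XOR-ing pile 4 (size 90): 82 XOR 90 = 8
After XOR-ing pile 5 (size 89): 8 XOR 89 = 81
The Nim-value of this position is 81.

81


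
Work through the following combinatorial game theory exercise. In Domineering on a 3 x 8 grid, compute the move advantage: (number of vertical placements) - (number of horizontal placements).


Board is 3 x 8 (rows x cols).
Left (vertical) placements: (rows-1) * cols = 2 * 8 = 16
Right (horizontal) placements: rows * (cols-1) = 3 * 7 = 21
Advantage = Left - Right = 16 - 21 = -5

-5


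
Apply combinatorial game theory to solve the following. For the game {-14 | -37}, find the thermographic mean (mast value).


Game = {-14 | -37}, a switch {a | b} with numbers a > b.
Its thermograph has left wall a - t and right wall b + t, which meet at t = (a - b)/2, where both equal (a + b)/2. So the mast (mean value) is at (a + b)/2.
Mean = (-14 + (-37))/2 = -51/2 = -51/2

-51/2


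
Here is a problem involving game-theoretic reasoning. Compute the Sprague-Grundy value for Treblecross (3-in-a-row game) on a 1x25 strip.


Treblecross: place X on empty cells; 3-in-a-row wins.
Playing within two cells of an existing X lets the opponent win at once, so sensible play treats the cells i-2..i+2 around each X as dead. The player left with no safe cell loses, so this is a normal-play take-away game on strips of safe cells.
Placing X at cell i (0-indexed) of a strip of k safe cells leaves independent strips of sizes max(0, i-2) and max(0, k-i-3). Hence G(k) = mex{ G(max(0,i-2)) XOR G(max(0,k-i-3)) : 0 <= i < k }, with G(0) = 0.
G(1): splits (0,0):0^0=0 -> mex({0}) = 1
G(2): splits (0,0):0^0=0 -> mex({0}) = 1
G(3): splits (0,0):0^0=0 -> mex({0}) = 1
G(4): splits (0,1):0^1=1 (0,0):0^0=0 -> mex({0, 1}) = 2
G(5): splits (0,2):0^1=1 (0,1):0^1=1 (0,0):0^0=0 -> mex({0, 1}) = 2
G(6) = mex({1}) = 0
G(7) = mex({0, 1, 2}) = 3
G(8) = mex({0, 1, 2}) = 3
G(9) = mex({0, 2}) = 1
G(10) = mex({0, 2, 3}) = 1
G(11) = mex({0, 3}) = 1
G(12) = mex({1, 3}) = 0
G(13) = mex({0, 1, 2, 3}) = 4
G(14) = mex({0, 1, 2}) = 3
G(15) = mex({0, 1, 2}) = 3
G(16) = mex({0, 1, 2, 4}) = 3
G(17) = mex({0, 1, 3, 4}) = 2
G(18) = mex({0, 1, 3, 4}) = 2
G(19) = mex({0, 1, 3, 5}) = 2
G(20) = mex({0, 1, 2, 3, 5}) = 4
G(21) = mex({0, 1, 2, 3, 5}) = 4
G(22) = mex({1, 2, 6}) = 0
G(23) = mex({0, 1, 2, 3, 4, 6}) = 5
G(24) = mex({0, 1, 2, 3, 4}) = 5
G(25) = mex({0, 1, 3, 4, 7}) = 2
Therefore G(25) = 2.

2


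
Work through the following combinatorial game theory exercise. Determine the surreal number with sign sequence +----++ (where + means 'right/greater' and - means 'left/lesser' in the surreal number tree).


Sign expansion: +----++
Rule: track bounds (lo, hi), initially (-inf, +inf). On '+', the current value becomes lo and we move to the simplest number in (value, hi): value + 1 if hi = +inf, otherwise the midpoint (value + hi)/2. On '-', the current value becomes hi and we move to value - 1 if lo = -inf, otherwise the midpoint (lo + value)/2.
Start at 0.
Step 1: sign = +, move right. Bounds: (0, +inf). Value = 1
Step 2: sign = -, move left. Bounds: (0, 1). Value = 1/2
Step 3: sign = -, move left. Bounds: (0, 1/2). Value = 1/4
Step 4: sign = -, move left. Bounds: (0, 1/4). Value = 1/8
Step 5: sign = -, move left. Bounds: (0, 1/8). Value = 1/16
Step 6: sign = +, move right. Bounds: (1/16, 1/8). Value = 3/32
Step 7: sign = +, move right. Bounds: (3/32, 1/8). Value = 7/64
The surreal number with sign expansion +----++ is 7/64.

7/64


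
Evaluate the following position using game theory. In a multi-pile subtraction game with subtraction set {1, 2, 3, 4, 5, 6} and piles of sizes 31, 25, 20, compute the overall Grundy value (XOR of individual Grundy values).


Subtraction set: {1, 2, 3, 4, 5, 6}
For this subtraction set, G(n) = n mod 7 (period = max + 1 = 7).
Pile 1 (size 31): G(31) = 31 mod 7 = 3
Pile 2 (size 25): G(25) = 25 mod 7 = 4
Pile 3 (size 20): G(20) = 20 mod 7 = 6
Total Grundy value = XOR of all: 3 XOR 4 XOR 6 = 1

1


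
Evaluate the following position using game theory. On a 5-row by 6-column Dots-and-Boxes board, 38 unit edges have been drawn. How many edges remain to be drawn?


Grid: 5 x 6 boxes, i.e. 6 rows and 7 columns of dots.
Horizontal edges: (rows + 1) * cols = 6 * 6 = 36
Vertical edges: rows * (cols + 1) = 5 * 7 = 35
Total edges: 36 + 35 = 71
Edges drawn: 38
Remaining: 71 - 38 = 33

33


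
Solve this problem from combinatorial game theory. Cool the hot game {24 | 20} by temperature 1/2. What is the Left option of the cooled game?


Original game: {24 | 20} (a switch {a | b} with a > b).
Cooling by t (for t below the temperature (a - b)/2 = 2) taxes each move by t: {a | b} cooled by t is {a - t | b + t}.
Cooling amount: t = 1/2
Cooled Left option: 24 - 1/2 = 47/2
Cooled Right option: 20 + 1/2 = 41/2
Cooled game: {47/2 | 41/2}
Left option = 47/2

47/2


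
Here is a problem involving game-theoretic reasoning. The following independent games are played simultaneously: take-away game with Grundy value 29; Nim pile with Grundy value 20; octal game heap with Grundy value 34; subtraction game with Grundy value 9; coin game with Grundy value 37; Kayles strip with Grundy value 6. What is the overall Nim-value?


By the Sprague-Grundy theorem, the Grundy value of a sum of games is the XOR of individual Grundy values.
take-away game: Grundy value = 29. Running XOR: 0 XOR 29 = 29
Nim pile: Grundy value = 20. Running XOR: 29 XOR 20 = 9
octal game heap: Grundy value = 34. Running XOR: 9 XOR 34 = 43
subtraction game: Grundy value = 9. Running XOR: 43 XOR 9 = 34
coin game: Grundy value = 37. Running XOR: 34 XOR 37 = 7
Kayles strip: Grundy value = 6. Running XOR: 7 XOR 6 = 1
The combined Grundy value is 1.

1
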